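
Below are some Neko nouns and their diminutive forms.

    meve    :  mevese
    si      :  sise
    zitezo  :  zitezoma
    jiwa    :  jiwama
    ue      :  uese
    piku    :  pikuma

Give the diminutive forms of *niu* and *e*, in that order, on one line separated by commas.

The pattern is front/back vowel harmony: -se when the last vowel of the stem is a front vowel (*meve*, *si*, *ue*); -ma when the last vowel of the stem is a back vowel (*zitezo*, *jiwa*, *piku*).
*niu* — last vowel /u/ (a back vowel) → -ma → *niuma*.
Since the last vowel of *e* is /e/ (a front vowel), it takes -se, giving *ese*.

niuma, ese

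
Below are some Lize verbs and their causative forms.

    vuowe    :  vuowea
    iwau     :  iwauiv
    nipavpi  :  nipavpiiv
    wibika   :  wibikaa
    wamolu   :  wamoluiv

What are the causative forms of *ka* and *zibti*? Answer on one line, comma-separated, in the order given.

kaa, zibtiiv

The pattern is height harmony: -iv when the last vowel of the stem is a high vowel (*iwau*, *nipavpi*, *wamolu*); -a when the last vowel of the stem is a non-high vowel (*vuowe*, *wibika*).
*ka* — last vowel /a/ (a non-high vowel) → -a → *kaa*.
Since the last vowel of *zibti* is /i/ (a high vowel), it takes -iv, giving *zibtiiv*.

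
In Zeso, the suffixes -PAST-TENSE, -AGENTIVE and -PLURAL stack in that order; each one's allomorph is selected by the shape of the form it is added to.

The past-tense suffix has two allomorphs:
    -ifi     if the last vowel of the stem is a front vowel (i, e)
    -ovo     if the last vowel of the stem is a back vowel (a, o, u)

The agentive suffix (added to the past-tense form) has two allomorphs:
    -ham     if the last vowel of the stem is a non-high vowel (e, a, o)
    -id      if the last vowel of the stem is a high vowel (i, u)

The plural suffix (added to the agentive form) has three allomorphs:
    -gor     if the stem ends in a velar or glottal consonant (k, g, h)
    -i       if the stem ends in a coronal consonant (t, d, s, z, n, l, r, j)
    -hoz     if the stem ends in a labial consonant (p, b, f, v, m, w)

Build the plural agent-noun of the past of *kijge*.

kijgeifiidi

*kijge*: last vowel = /e/, a front vowel → -ifi → *kijgeifi*.
The past-tense form *kijgeifi* — last vowel /i/ (a high vowel) → -id → *kijgeifiid*.
The agentive form *kijgeifiid*: final consonant = /d/, coronal → -i → *kijgeifiidi*.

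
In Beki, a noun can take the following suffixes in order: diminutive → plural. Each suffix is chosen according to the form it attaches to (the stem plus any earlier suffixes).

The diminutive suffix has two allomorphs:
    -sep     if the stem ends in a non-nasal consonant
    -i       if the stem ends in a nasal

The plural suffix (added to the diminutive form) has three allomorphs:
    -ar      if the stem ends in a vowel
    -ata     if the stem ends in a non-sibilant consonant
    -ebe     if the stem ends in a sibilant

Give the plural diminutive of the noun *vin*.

viniar

Since the final consonant of *vin* is /n/ (a nasal), it takes -i, giving *vini*.
The final sound of the diminutive form *vini* is /i/, which is a vowel, so the plural suffix is -ar, giving *viniar*.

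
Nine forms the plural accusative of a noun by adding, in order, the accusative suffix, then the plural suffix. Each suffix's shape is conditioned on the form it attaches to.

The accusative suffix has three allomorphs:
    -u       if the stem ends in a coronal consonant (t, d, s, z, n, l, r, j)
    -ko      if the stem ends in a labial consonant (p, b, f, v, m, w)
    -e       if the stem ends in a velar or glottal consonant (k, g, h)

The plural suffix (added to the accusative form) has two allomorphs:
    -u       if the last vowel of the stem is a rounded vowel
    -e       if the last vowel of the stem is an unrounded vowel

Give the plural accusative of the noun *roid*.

roiduu

*roid* — final consonant /d/ (coronal) → -u → *roidu*.
The last vowel of the accusative form *roidu* is /u/, which is a rounded vowel, so the plural suffix is -u, giving *roiduu*.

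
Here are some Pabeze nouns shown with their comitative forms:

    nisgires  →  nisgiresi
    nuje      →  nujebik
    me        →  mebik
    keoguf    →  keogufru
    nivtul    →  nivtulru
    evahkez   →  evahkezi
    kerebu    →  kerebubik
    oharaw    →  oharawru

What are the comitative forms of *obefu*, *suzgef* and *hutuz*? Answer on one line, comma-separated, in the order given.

The alternation tracks the final sound of the stem — -i when the stem ends in a sibilant (*nisgires*, *evahkez*); -ru when the stem ends in a non-sibilant consonant (*keoguf*, *nivtul*, *oharaw*); -bik when the stem ends in a vowel (*nuje*, *me*, *kerebu*).
The final sound of *obefu* is /u/, which is a vowel, so the suffix is -bik, giving *obefubik*.
The final sound of *suzgef* is /f/, which is a non-sibilant consonant, so the suffix is -ru, giving *suzgefru*.
*hutuz*: final sound = /z/, a sibilant → -i → *hutuzi*.

obefubik, suzgefru, hutuzi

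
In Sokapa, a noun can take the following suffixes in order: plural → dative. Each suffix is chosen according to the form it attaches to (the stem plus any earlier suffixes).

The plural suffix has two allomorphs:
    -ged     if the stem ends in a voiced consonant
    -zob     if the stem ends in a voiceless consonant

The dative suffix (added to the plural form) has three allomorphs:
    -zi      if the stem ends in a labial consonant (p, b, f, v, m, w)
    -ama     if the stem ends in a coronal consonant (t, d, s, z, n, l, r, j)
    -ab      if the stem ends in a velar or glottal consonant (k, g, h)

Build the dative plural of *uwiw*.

uwiwgedama

The final consonant of *uwiw* is /w/, which is voiced, so the plural suffix is -ged, giving *uwiwged*.
The final consonant of the plural form *uwiwged* is /d/, which is coronal, so the dative suffix is -ama, giving *uwiwgedama*.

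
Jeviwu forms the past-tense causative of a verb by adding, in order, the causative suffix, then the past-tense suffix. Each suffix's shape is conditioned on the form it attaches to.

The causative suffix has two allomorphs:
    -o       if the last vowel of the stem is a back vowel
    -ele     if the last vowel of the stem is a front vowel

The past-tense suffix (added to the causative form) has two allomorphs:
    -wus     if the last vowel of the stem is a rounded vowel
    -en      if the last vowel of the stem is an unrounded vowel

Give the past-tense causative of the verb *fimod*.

Since the last vowel of *fimod* is /o/ (a back vowel), it takes -o, giving *fimodo*.
The causative form *fimodo*: last vowel = /o/, a rounded vowel → -wus → *fimodowus*.

fimodowus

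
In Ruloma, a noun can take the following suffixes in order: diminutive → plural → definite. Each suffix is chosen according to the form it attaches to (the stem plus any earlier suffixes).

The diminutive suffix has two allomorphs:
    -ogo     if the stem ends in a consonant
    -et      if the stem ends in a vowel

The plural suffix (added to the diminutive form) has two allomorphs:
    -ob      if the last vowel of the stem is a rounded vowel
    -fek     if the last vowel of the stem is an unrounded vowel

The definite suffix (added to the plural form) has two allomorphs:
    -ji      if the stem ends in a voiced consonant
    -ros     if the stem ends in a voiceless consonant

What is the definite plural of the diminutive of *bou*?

The final sound of *bou* is /u/, which is a vowel, so the diminutive suffix is -et, giving *bouet*.
The last vowel of the diminutive form *bouet* is /e/, which is an unrounded vowel, so the plural suffix is -fek, giving *bouetfek*.
The plural form *bouetfek* — final consonant /k/ (voiceless) → -ros → *bouetfekros*.

bouetfekros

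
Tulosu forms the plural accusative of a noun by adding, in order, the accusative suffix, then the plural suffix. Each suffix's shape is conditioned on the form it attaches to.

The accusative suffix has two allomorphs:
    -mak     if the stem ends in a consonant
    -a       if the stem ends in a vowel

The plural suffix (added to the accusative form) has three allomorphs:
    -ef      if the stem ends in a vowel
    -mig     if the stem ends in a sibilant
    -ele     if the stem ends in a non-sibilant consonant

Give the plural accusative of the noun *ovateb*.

The final sound of *ovateb* is /b/, which is a consonant, so the accusative suffix is -mak, giving *ovatebmak*.
The accusative form *ovatebmak* — final sound /k/ (a non-sibilant consonant) → -ele → *ovatebmakele*.

ovatebmakele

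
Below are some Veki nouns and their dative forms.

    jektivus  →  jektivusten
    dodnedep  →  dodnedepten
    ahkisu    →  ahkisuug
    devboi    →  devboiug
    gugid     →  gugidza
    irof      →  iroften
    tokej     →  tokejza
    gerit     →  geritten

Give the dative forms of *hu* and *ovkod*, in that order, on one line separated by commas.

The pattern is voicing of the final sound: -ten when the stem ends in a voiceless consonant (*jektivus*, *dodnedep*, *irof*, *gerit*); -za when the stem ends in a voiced consonant (*gugid*, *tokej*); -ug when the stem ends in a vowel (*ahkisu*, *devboi*).
*hu* — final sound /u/ (a vowel) → -ug → *huug*.
Since the final sound of *ovkod* is /d/ (a voiced consonant), it takes -za, giving *ovkodza*.

huug, ovkodza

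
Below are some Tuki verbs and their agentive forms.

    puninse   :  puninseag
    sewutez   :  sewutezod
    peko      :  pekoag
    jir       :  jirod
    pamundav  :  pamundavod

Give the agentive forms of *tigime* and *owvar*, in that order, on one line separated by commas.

tigimeag, owvarod

The alternation tracks the final sound of the stem — -od when the stem ends in a consonant (*sewutez*, *jir*, *pamundav*); -ag when the stem ends in a vowel (*puninse*, *peko*).
Since the final sound of *tigime* is /e/ (a vowel), it takes -ag, giving *tigimeag*.
The final sound of *owvar* is /r/, which is a consonant, so the suffix is -od, giving *owvarod*.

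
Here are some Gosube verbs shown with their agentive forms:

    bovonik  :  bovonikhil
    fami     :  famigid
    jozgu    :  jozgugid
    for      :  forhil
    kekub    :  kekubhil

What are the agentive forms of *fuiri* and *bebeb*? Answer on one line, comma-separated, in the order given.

fuirigid, bebebhil

Looking at the final sound of each stem: -hil when the stem ends in a consonant (*bovonik*, *for*, *kekub*); -gid when the stem ends in a vowel (*fami*, *jozgu*).
*fuiri* — final sound /i/ (a vowel) → -gid → *fuirigid*.
The final sound of *bebeb* is /b/, which is a consonant, so the suffix is -hil, giving *bebebhil*.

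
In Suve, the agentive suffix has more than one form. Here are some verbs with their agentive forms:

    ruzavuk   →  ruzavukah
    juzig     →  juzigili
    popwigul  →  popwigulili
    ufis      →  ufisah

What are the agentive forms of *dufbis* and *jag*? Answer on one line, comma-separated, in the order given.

dufbisah, jagili

Looking at the final consonant of each stem: -ah when the stem ends in a voiceless consonant (*ruzavuk*, *ufis*); -ili when the stem ends in a voiced consonant (*juzig*, *popwigul*).
*dufbis* — final consonant /s/ (voiceless) → -ah → *dufbisah*.
The final consonant of *jag* is /g/, which is voiced, so the suffix is -ili, giving *jagili*.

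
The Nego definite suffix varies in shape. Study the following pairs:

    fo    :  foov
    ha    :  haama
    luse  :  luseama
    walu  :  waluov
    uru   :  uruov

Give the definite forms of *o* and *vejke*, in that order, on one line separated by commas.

oov, vejkeama

The pattern is rounding harmony: -ov when the last vowel of the stem is a rounded vowel (*fo*, *walu*, *uru*); -ama when the last vowel of the stem is an unrounded vowel (*ha*, *luse*).
Since the last vowel of *o* is /o/ (a rounded vowel), it takes -ov, giving *oov*.
*vejke* — last vowel /e/ (an unrounded vowel) → -ama → *vejkeama*.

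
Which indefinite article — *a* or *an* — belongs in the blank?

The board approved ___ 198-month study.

a

The indefinite article is chosen by the initial *sound* of the following word, not its spelling.
The number *198* is spoken "one hundred …", beginning with /wʌn/ — a consonant sound.
So the article is *a*: The board approved a 198-month study.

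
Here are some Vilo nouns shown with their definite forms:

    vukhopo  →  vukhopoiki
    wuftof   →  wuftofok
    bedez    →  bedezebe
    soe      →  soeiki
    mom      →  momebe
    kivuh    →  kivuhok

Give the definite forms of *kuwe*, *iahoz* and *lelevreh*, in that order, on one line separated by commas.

The alternation tracks the final sound of the stem — -ok when the stem ends in a voiceless consonant (*wuftof*, *kivuh*); -ebe when the stem ends in a voiced consonant (*bedez*, *mom*); -iki when the stem ends in a vowel (*vukhopo*, *soe*).
Since the final sound of *kuwe* is /e/ (a vowel), it takes -iki, giving *kuweiki*.
The final sound of *iahoz* is /z/, which is a voiced consonant, so the suffix is -ebe, giving *iahozebe*.
The final sound of *lelevreh* is /h/, which is a voiceless consonant, so the suffix is -ok, giving *lelevrehok*.

kuweiki, iahozebe, lelevrehok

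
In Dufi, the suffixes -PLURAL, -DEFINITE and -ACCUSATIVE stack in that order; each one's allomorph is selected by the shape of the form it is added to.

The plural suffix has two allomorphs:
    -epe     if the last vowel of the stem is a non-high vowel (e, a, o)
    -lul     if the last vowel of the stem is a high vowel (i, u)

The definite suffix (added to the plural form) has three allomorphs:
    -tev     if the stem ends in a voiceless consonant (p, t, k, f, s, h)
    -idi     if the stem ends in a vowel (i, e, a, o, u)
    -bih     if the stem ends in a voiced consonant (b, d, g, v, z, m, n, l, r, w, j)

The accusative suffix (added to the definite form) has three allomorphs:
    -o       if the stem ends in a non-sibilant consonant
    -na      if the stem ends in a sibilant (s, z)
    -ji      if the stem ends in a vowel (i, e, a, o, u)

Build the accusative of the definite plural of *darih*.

darihlulbiho

The last vowel of *darih* is /i/, which is a high vowel, so the plural suffix is -lul, giving *darihlul*.
The final sound of the plural form *darihlul* is /l/, which is a voiced consonant, so the definite suffix is -bih, giving *darihlulbih*.
Since the final sound of the definite form *darihlulbih* is /h/ (a non-sibilant consonant), it takes -o, giving *darihlulbiho*.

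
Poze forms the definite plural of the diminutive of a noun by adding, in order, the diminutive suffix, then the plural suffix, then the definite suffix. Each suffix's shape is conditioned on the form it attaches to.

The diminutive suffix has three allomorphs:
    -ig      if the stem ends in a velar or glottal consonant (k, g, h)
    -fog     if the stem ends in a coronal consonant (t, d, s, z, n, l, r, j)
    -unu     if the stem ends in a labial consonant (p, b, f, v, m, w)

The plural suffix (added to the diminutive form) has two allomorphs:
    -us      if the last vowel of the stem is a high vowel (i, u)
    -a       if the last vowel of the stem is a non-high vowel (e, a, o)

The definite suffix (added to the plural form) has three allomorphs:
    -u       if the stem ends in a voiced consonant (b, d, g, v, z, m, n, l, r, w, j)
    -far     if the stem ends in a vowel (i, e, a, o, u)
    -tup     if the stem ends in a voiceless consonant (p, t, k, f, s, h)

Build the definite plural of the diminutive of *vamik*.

Since the final consonant of *vamik* is /k/ (velar/glottal), it takes -ig, giving *vamikig*.
Since the last vowel of the diminutive form *vamikig* is /i/ (a high vowel), it takes -us, giving *vamikigus*.
The plural form *vamikigus* — final sound /s/ (a voiceless consonant) → -tup → *vamikigustup*.

vamikigustup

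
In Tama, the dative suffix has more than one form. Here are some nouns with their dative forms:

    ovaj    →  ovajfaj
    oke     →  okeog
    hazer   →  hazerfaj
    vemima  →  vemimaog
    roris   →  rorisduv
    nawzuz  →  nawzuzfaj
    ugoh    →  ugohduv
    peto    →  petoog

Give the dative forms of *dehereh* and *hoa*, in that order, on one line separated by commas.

deherehduv, hoaog

The alternation tracks the final sound of the stem — -duv when the stem ends in a voiceless consonant (*roris*, *ugoh*); -faj when the stem ends in a voiced consonant (*ovaj*, *hazer*, *nawzuz*); -og when the stem ends in a vowel (*oke*, *vemima*, *peto*).
Since the final sound of *dehereh* is /h/ (a voiceless consonant), it takes -duv, giving *deherehduv*.
The final sound of *hoa* is /a/, which is a vowel, so the suffix is -og, giving *hoaog*.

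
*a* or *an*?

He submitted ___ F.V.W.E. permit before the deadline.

an

The indefinite article is chosen by the initial *sound* of the following word, not its spelling.
The initialism *F.V.W.E.* is read letter by letter; the first letter, F, is pronounced /ɛf/, which begins with a vowel sound.
So the article is *an*: He submitted an F.V.W.E. permit before the deadline.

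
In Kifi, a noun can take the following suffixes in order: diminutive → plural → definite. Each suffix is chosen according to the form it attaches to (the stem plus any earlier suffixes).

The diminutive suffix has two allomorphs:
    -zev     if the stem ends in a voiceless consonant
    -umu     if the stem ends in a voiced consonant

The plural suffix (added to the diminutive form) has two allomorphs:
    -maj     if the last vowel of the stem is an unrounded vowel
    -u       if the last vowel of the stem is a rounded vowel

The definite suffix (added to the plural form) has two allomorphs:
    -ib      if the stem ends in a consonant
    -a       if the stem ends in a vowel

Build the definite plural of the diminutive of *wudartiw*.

wudartiwumuua

*wudartiw*: final consonant = /w/, voiced → -umu → *wudartiwumu*.
The last vowel of the diminutive form *wudartiwumu* is /u/, which is a rounded vowel, so the plural suffix is -u, giving *wudartiwumuu*.
The plural form *wudartiwumuu*: final sound = /u/, a vowel → -a → *wudartiwumuua*.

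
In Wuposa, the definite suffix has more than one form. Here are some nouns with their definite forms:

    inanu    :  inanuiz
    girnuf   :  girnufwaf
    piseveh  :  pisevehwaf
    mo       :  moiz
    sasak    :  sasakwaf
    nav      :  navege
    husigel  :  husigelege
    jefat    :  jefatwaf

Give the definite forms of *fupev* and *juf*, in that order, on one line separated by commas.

The pattern is voicing of the final sound: -waf when the stem ends in a voiceless consonant (*girnuf*, *piseveh*, *sasak*, *jefat*); -ege when the stem ends in a voiced consonant (*nav*, *husigel*); -iz when the stem ends in a vowel (*inanu*, *mo*).
The final sound of *fupev* is /v/, which is a voiced consonant, so the suffix is -ege, giving *fupevege*.
Since the final sound of *juf* is /f/ (a voiceless consonant), it takes -waf, giving *jufwaf*.

fupevege, jufwaf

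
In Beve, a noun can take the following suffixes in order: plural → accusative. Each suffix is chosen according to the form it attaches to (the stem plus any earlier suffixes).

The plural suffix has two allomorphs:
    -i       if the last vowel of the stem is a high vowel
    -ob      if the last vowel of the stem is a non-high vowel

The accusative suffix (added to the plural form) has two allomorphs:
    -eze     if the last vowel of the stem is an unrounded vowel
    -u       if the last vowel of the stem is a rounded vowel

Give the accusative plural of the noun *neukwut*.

*neukwut* — last vowel /u/ (a high vowel) → -i → *neukwuti*.
Since the last vowel of the plural form *neukwuti* is /i/ (an unrounded vowel), it takes -eze, giving *neukwutieze*.

neukwutieze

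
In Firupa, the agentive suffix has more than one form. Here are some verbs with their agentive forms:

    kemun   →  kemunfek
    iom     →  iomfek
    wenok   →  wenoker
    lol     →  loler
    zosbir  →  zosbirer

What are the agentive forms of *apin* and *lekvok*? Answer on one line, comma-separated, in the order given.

The alternation tracks the final consonant of the stem — -fek when the stem ends in a nasal (*kemun*, *iom*); -er when the stem ends in a non-nasal consonant (*wenok*, *lol*, *zosbir*).
The final consonant of *apin* is /n/, which is a nasal, so the suffix is -fek, giving *apinfek*.
The final consonant of *lekvok* is /k/, which is non-nasal, so the suffix is -er, giving *lekvoker*.

apinfek, lekvoker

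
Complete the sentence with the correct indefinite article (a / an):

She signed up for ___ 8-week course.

an

The indefinite article is chosen by the initial *sound* of the following word, not its spelling.
The number *8* is spoken "eight", beginning with /eɪt/ — a vowel sound.
So the article is *an*: She signed up for an 8-week course.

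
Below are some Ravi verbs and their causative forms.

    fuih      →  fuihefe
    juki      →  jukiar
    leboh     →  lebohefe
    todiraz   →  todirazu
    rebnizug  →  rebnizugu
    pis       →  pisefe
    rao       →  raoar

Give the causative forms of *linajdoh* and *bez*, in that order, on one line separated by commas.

The pattern is voicing of the final sound: -efe when the stem ends in a voiceless consonant (*fuih*, *leboh*, *pis*); -u when the stem ends in a voiced consonant (*todiraz*, *rebnizug*); -ar when the stem ends in a vowel (*juki*, *rao*).
*linajdoh*: final sound = /h/, a voiceless consonant → -efe → *linajdohefe*.
Since the final sound of *bez* is /z/ (a voiced consonant), it takes -u, giving *bezu*.

linajdohefe, bezu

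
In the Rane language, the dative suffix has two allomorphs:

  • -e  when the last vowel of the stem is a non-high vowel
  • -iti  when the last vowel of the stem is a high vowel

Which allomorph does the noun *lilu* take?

-iti

*lilu*: last vowel = /u/, a high vowel → -iti.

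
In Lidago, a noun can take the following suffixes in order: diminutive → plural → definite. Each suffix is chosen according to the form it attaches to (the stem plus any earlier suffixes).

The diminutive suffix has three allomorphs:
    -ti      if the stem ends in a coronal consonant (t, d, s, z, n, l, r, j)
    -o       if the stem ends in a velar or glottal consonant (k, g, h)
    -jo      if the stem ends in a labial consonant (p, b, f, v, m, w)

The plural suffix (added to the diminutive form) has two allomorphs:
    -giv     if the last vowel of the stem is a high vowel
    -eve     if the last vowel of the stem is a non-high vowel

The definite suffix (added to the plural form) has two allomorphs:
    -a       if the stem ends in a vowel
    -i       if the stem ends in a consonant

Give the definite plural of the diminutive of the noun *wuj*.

wujtigivi

*wuj* — final consonant /j/ (coronal) → -ti → *wujti*.
The last vowel of the diminutive form *wujti* is /i/, which is a high vowel, so the plural suffix is -giv, giving *wujtigiv*.
The plural form *wujtigiv*: final sound = /v/, a consonant → -i → *wujtigivi*.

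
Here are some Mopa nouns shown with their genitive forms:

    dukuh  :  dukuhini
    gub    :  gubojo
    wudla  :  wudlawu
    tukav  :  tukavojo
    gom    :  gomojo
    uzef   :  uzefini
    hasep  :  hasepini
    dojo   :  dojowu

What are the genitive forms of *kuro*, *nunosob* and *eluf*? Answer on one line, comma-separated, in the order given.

The suffix is conditioned by the final sound: -ini when the stem ends in a voiceless consonant (*dukuh*, *uzef*, *hasep*); -ojo when the stem ends in a voiced consonant (*gub*, *tukav*, *gom*); -wu when the stem ends in a vowel (*wudla*, *dojo*).
Since the final sound of *kuro* is /o/ (a vowel), it takes -wu, giving *kurowu*.
The final sound of *nunosob* is /b/, which is a voiced consonant, so the suffix is -ojo, giving *nunosobojo*.
*eluf* — final sound /f/ (a voiceless consonant) → -ini → *elufini*.

kurowu, nunosobojo, elufini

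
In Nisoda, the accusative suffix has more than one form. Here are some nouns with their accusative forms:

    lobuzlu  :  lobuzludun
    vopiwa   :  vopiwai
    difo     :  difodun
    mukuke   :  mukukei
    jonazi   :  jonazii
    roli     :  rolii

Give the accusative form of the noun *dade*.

dadei

Looking at the last vowel of each stem: -dun when the last vowel of the stem is a rounded vowel (*lobuzlu*, *difo*); -i when the last vowel of the stem is an unrounded vowel (*vopiwa*, *mukuke*, *jonazi*, *roli*).
*dade*: last vowel = /e/, an unrounded vowel → -i → *dadei*.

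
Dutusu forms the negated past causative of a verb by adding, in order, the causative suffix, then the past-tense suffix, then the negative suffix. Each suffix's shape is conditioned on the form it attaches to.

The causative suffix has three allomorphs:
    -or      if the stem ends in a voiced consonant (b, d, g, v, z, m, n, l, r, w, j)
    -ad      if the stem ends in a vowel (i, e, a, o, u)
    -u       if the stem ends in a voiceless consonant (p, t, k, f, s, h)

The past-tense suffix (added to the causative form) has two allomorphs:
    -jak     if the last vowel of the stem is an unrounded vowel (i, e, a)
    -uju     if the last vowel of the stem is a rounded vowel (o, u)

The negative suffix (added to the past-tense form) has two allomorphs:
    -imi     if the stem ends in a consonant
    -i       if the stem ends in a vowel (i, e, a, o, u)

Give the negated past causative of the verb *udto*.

udtoadjakimi

The final sound of *udto* is /o/, which is a vowel, so the causative suffix is -ad, giving *udtoad*.
The causative form *udtoad* — last vowel /a/ (an unrounded vowel) → -jak → *udtoadjak*.
The past-tense form *udtoadjak*: final sound = /k/, a consonant → -imi → *udtoadjakimi*.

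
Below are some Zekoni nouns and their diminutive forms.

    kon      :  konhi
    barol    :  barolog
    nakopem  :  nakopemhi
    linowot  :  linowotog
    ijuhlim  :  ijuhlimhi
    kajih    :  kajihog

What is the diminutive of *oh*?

The alternation tracks the final consonant of the stem — -hi when the stem ends in a nasal (*kon*, *nakopem*, *ijuhlim*); -og when the stem ends in a non-nasal consonant (*barol*, *linowot*, *kajih*).
*oh*: final consonant = /h/, non-nasal → -og → *ohog*.

ohog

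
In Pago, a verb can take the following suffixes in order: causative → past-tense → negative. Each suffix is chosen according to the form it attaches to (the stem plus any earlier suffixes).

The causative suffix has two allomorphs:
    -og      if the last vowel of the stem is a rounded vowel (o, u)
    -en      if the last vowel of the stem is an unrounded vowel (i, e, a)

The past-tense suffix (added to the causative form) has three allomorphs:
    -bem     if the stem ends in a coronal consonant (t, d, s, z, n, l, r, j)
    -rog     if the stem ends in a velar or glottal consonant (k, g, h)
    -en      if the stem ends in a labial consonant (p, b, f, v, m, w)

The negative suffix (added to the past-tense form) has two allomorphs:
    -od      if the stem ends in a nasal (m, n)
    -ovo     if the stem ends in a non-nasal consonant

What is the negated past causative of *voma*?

Since the last vowel of *voma* is /a/ (an unrounded vowel), it takes -en, giving *vomaen*.
Since the final consonant of the causative form *vomaen* is /n/ (coronal), it takes -bem, giving *vomaenbem*.
The past-tense form *vomaenbem*: final consonant = /m/, a nasal → -od → *vomaenbemod*.

vomaenbemod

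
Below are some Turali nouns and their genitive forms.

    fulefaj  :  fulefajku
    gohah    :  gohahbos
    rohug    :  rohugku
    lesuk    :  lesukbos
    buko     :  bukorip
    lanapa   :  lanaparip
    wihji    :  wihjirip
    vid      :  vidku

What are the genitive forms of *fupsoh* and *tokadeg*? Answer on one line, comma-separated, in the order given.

fupsohbos, tokadegku

The suffix is conditioned by the final sound: -bos when the stem ends in a voiceless consonant (*gohah*, *lesuk*); -ku when the stem ends in a voiced consonant (*fulefaj*, *rohug*, *vid*); -rip when the stem ends in a vowel (*buko*, *lanapa*, *wihji*).
*fupsoh* — final sound /h/ (a voiceless consonant) → -bos → *fupsohbos*.
*tokadeg*: final sound = /g/, a voiced consonant → -ku → *tokadegku*.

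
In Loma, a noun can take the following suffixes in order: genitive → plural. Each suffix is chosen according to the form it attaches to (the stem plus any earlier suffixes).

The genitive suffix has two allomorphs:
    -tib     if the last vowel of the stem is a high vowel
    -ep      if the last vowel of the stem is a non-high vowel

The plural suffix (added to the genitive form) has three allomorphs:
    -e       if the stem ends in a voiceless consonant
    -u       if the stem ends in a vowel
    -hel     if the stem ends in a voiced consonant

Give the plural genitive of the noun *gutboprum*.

gutboprumtibhel

The last vowel of *gutboprum* is /u/, which is a high vowel, so the genitive suffix is -tib, giving *gutboprumtib*.
The final sound of the genitive form *gutboprumtib* is /b/, which is a voiced consonant, so the plural suffix is -hel, giving *gutboprumtibhel*.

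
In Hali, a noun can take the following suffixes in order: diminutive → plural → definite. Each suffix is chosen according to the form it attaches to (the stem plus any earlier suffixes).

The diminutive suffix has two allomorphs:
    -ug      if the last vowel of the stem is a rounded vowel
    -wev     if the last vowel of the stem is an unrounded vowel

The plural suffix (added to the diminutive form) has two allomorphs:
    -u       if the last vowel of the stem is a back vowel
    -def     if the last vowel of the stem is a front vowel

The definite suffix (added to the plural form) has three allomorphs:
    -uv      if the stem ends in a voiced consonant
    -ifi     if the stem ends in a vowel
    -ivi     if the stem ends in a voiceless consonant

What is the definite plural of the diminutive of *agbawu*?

agbawuuguifi

Since the last vowel of *agbawu* is /u/ (a rounded vowel), it takes -ug, giving *agbawuug*.
The diminutive form *agbawuug*: last vowel = /u/, a back vowel → -u → *agbawuugu*.
The final sound of the plural form *agbawuugu* is /u/, which is a vowel, so the definite suffix is -ifi, giving *agbawuuguifi*.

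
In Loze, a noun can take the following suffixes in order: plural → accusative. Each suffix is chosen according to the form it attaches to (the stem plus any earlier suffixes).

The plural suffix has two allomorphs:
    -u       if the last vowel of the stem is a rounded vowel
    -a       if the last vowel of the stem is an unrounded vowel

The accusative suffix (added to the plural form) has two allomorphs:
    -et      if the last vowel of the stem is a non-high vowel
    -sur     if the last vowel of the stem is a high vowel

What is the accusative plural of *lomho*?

lomhousur

*lomho*: last vowel = /o/, a rounded vowel → -u → *lomhou*.
Since the last vowel of the plural form *lomhou* is /u/ (a high vowel), it takes -sur, giving *lomhousur*.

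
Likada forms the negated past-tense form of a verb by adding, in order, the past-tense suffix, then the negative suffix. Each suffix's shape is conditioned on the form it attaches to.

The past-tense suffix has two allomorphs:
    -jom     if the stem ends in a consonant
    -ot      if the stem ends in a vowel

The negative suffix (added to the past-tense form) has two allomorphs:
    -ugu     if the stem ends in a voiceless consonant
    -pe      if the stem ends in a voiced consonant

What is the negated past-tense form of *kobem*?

*kobem*: final sound = /m/, a consonant → -jom → *kobemjom*.
The final consonant of the past-tense form *kobemjom* is /m/, which is voiced, so the negative suffix is -pe, giving *kobemjompe*.

kobemjompe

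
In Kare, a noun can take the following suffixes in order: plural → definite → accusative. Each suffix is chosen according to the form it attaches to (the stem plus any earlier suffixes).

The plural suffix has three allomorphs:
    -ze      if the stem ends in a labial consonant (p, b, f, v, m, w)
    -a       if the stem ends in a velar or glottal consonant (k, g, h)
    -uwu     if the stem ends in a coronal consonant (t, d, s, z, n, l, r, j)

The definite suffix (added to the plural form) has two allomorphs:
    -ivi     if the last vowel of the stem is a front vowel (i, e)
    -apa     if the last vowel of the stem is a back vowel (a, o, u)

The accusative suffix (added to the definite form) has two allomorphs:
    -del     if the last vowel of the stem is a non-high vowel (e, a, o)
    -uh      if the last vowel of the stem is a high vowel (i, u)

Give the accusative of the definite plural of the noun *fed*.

The final consonant of *fed* is /d/, which is coronal, so the plural suffix is -uwu, giving *feduwu*.
The plural form *feduwu* — last vowel /u/ (a back vowel) → -apa → *feduwuapa*.
The definite form *feduwuapa* — last vowel /a/ (a non-high vowel) → -del → *feduwuapadel*.

feduwuapadel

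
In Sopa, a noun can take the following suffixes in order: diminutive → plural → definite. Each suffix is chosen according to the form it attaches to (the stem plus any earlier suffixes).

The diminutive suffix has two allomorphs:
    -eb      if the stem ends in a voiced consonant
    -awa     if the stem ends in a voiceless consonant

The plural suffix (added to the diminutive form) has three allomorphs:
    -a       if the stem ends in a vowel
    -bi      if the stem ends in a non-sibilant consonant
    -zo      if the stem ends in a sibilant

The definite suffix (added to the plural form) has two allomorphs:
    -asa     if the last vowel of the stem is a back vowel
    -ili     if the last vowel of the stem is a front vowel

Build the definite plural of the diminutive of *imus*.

*imus* — final consonant /s/ (voiceless) → -awa → *imusawa*.
The final sound of the diminutive form *imusawa* is /a/, which is a vowel, so the plural suffix is -a, giving *imusawaa*.
Since the last vowel of the plural form *imusawaa* is /a/ (a back vowel), it takes -asa, giving *imusawaaasa*.

imusawaaasa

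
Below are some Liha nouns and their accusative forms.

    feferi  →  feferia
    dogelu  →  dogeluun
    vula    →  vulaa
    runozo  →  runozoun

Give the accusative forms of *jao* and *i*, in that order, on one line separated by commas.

jaoun, ia

Looking at the last vowel of each stem: -un when the last vowel of the stem is a rounded vowel (*dogelu*, *runozo*); -a when the last vowel of the stem is an unrounded vowel (*feferi*, *vula*).
Since the last vowel of *jao* is /o/ (a rounded vowel), it takes -un, giving *jaoun*.
*i*: last vowel = /i/, an unrounded vowel → -a → *ia*.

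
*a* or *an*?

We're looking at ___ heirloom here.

The indefinite article is chosen by the initial *sound* of the following word, not its spelling.
*heirloom* begins with the sound /ɛ/ (silent h) — a vowel sound.
So the article is *an*: We're looking at an heirloom here.

an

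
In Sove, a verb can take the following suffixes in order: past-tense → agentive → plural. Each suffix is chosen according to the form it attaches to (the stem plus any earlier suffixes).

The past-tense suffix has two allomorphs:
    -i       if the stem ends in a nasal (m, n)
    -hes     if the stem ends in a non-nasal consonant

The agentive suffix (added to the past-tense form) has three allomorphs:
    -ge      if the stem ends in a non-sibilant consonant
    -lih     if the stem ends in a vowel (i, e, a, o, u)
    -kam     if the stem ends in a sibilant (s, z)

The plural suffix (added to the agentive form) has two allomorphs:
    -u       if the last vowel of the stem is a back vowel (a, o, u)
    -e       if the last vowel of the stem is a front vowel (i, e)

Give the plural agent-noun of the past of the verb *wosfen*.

Since the final consonant of *wosfen* is /n/ (a nasal), it takes -i, giving *wosfeni*.
Since the final sound of the past-tense form *wosfeni* is /i/ (a vowel), it takes -lih, giving *wosfenilih*.
The agentive form *wosfenilih*: last vowel = /i/, a front vowel → -e → *wosfenilihe*.

wosfenilihe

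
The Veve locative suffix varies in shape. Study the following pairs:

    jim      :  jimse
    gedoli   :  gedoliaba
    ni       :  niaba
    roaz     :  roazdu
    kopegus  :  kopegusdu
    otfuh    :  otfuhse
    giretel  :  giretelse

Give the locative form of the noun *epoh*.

epohse

The alternation tracks the final sound of the stem — -du when the stem ends in a sibilant (*roaz*, *kopegus*); -se when the stem ends in a non-sibilant consonant (*jim*, *otfuh*, *giretel*); -aba when the stem ends in a vowel (*gedoli*, *ni*).
The final sound of *epoh* is /h/, which is a non-sibilant consonant, so the suffix is -se, giving *epohse*.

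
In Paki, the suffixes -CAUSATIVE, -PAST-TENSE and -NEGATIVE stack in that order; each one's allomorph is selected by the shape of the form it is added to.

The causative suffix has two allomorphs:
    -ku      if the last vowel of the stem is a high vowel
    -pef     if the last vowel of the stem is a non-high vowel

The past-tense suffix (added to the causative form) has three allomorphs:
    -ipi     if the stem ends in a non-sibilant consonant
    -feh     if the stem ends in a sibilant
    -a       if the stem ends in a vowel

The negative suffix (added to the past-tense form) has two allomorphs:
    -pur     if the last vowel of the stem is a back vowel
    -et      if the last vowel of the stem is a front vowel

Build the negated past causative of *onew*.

The last vowel of *onew* is /e/, which is a non-high vowel, so the causative suffix is -pef, giving *onewpef*.
The causative form *onewpef* — final sound /f/ (a non-sibilant consonant) → -ipi → *onewpefipi*.
The past-tense form *onewpefipi* — last vowel /i/ (a front vowel) → -et → *onewpefipiet*.

onewpefipiet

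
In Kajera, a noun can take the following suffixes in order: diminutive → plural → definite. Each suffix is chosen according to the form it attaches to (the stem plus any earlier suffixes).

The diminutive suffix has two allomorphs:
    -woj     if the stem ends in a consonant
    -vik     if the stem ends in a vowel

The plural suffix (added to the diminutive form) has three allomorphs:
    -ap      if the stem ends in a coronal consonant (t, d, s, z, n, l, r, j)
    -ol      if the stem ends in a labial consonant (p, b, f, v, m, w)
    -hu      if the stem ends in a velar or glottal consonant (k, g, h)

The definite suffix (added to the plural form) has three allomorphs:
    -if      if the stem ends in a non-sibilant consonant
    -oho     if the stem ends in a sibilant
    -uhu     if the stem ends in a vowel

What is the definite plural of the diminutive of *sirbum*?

The final sound of *sirbum* is /m/, which is a consonant, so the diminutive suffix is -woj, giving *sirbumwoj*.
Since the final consonant of the diminutive form *sirbumwoj* is /j/ (coronal), it takes -ap, giving *sirbumwojap*.
The plural form *sirbumwojap* — final sound /p/ (a non-sibilant consonant) → -if → *sirbumwojapif*.

sirbumwojapif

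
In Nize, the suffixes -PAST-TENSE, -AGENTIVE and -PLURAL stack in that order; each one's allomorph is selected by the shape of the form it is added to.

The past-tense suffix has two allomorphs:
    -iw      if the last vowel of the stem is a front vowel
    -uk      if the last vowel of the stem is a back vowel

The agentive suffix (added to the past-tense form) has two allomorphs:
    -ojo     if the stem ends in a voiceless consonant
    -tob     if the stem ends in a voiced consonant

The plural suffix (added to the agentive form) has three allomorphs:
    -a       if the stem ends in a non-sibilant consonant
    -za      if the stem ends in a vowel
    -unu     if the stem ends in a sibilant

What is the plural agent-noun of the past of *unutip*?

Since the last vowel of *unutip* is /i/ (a front vowel), it takes -iw, giving *unutipiw*.
The final consonant of the past-tense form *unutipiw* is /w/, which is voiced, so the agentive suffix is -tob, giving *unutipiwtob*.
Since the final sound of the agentive form *unutipiwtob* is /b/ (a non-sibilant consonant), it takes -a, giving *unutipiwtoba*.

unutipiwtoba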